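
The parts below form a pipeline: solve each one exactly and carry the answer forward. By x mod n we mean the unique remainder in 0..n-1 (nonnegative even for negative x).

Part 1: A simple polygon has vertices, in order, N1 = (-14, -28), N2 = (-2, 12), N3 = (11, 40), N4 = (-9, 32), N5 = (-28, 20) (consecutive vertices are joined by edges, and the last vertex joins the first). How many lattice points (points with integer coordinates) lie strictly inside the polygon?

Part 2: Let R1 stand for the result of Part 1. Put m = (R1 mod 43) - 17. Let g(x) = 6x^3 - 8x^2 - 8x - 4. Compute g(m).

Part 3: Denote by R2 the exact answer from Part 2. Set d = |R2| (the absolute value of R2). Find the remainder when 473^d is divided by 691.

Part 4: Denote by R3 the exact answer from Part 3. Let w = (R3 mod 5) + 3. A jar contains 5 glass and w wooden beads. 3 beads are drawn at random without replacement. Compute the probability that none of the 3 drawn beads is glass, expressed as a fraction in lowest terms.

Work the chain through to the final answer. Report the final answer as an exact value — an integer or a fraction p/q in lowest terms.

4/33

Part 1: cross terms: (-14*12 - -2*-28)=-224, (-2*40 - 11*12)=-212, (11*32 - -9*40)=712, (-9*20 - -28*32)=716, (-28*-28 - -14*20)=1064; twice the area = |2056| = 2056; area = 1028; boundary points = 4 + 1 + 4 + 1 + 2 = 12; strictly interior points = area - boundary/2 + 1 = 1023; answer 1023
Part 2: R1 = 1023; m = 17; 6*(17)^3 - 8*(17)^2 - 8*(17)^1 - 4 = (29478) + (-2312) + (-136) + (-4) = 27026; answer 27026
Part 3: R2 = 27026; d = 27026; squarings mod 691: 473^1=473, 473^2=536, 473^4=531, 473^8=33, 473^16=398, 473^32=165, 473^64=276, 473^128=166, 473^256=607, 473^512=146, 473^1024=586, 473^2048=660, 473^4096=270, 473^8192=345, 473^16384=173; 473^27026 = 473^2 * 473^16 * 473^128 * 473^256 * 473^2048 * 473^8192 * 473^16384 = 218 (mod 691); answer 218
Part 4: R3 = 218; w = 6; total draws C(11,3) = 165; favorable C(6,3) = 20; P = 4/33; answer 4/33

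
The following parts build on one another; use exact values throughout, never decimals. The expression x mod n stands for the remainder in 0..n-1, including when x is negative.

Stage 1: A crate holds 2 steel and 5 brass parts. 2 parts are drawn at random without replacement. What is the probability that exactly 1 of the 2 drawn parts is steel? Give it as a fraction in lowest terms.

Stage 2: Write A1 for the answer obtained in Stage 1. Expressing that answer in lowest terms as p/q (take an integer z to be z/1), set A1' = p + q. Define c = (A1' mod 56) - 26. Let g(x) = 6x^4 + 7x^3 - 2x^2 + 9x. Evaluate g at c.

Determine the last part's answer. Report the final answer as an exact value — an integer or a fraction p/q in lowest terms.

4620

Stage 1: total draws C(7,2) = 21; favorable C(2,1)*C(5,1) = 10; P = 10/21; answer 10/21
Stage 2: A1 = 10/21; threaded value p + q = 31; c = 5; 6*(5)^4 + 7*(5)^3 - 2*(5)^2 + 9*(5)^1 = (3750) + (875) + (-50) + (45) = 4620; answer 4620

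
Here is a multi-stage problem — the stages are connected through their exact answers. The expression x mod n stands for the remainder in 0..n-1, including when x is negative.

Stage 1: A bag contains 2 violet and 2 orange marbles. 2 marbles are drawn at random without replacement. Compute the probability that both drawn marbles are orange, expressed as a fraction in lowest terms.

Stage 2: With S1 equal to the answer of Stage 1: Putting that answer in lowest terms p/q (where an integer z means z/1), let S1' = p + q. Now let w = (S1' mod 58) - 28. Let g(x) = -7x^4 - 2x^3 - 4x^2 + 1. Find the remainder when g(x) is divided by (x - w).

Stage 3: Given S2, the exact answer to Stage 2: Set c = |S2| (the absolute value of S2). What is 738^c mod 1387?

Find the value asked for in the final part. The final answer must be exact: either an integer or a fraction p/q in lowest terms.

1013

Stage 1: total draws C(4,2) = 6; favorable C(2,2) = 1; P = 1/6; answer 1/6
Stage 2: S1 = 1/6; threaded value p + q = 7; w = -21; remainder = value at the root: -7*(-21)^4 - 2*(-21)^3 - 4*(-21)^2 + 1 = (-1361367) + (18522) + (-1764) + (1) = -1344608; answer -1344608
Stage 3: S2 = -1344608; c = 1344608; squarings mod 1387: 738^1=738, 738^2=940, 738^4=81, 738^8=1013, 738^16=1176, 738^32=137, 738^64=738, 738^128=940, 738^256=81, 738^512=1013, 738^1024=1176, 738^2048=137, 738^4096=738, 738^8192=940, 738^16384=81, 738^32768=1013, 738^65536=1176, 738^131072=137, 738^262144=738, 738^524288=940, 738^1048576=81; 738^1344608 = 738^32 * 738^64 * 738^1024 * 738^32768 * 738^262144 * 738^1048576 = 1013 (mod 1387); answer 1013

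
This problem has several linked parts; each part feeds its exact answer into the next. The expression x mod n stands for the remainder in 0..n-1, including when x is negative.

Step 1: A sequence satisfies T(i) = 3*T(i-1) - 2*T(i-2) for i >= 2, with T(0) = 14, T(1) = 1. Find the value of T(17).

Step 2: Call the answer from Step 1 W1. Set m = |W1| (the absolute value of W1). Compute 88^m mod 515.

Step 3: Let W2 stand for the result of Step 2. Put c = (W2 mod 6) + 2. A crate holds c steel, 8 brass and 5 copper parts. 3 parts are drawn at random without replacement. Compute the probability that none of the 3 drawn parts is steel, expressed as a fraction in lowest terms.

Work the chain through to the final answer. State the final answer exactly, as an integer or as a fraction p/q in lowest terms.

Step 1: T(2) = 3*(1) - 2*(14) = -25; iterating: T(2)=-25, T(3)=-77, T(4)=-181, T(5)=-389, T(6)=-805, T(7)=-1637, T(8)=-3301, T(9)=-6629, T(10)=-13285, T(11)=-26597, T(12)=-53221, T(13)=-106469, T(14)=-212965, T(15)=-425957, T(16)=-851941, T(17)=-1703909; answer -1703909
Step 2: W1 = -1703909; m = 1703909; squarings mod 515: 88^1=88, 88^2=19, 88^4=361, 88^8=26, 88^16=161, 88^32=171, 88^64=401, 88^128=121, 88^256=221, 88^512=431, 88^1024=361, 88^2048=26, 88^4096=161, 88^8192=171, 88^16384=401, 88^32768=121, 88^65536=221, 88^131072=431, 88^262144=361, 88^524288=26, 88^1048576=161; 88^1703909 = 88^1 * 88^4 * 88^32 * 88^64 * 88^128 * 88^256 * 88^512 * 88^1024 * 88^2048 * 88^4096 * 88^8192 * 88^16384 * 88^32768 * 88^65536 * 88^524288 * 88^1048576 = 48 (mod 515); answer 48
Step 3: W2 = 48; c = 2; total draws C(15,3) = 455; favorable C(13,3) = 286; P = 22/35; answer 22/35

22/35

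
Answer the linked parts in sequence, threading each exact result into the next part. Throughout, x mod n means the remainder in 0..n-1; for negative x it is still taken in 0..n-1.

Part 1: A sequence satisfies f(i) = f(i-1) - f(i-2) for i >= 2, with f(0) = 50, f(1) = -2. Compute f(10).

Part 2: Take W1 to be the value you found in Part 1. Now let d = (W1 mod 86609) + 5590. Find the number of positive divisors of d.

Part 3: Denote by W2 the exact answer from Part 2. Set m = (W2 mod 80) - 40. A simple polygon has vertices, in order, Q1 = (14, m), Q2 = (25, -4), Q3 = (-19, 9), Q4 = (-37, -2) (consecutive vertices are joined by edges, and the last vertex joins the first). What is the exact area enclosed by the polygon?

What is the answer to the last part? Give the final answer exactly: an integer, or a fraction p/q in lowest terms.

Part 1: f(2) = 1*(-2) - 1*(50) = -52; iterating: f(2)=-52, f(3)=-50, f(4)=2, f(5)=52, f(6)=50, f(7)=-2, f(8)=-52, f(9)=-50, f(10)=2; answer 2
Part 2: W1 = 2; d = 5592; 5592 = 2^3 * 3 * 233; number of divisors = (3+1) * (1+1) * (1+1) = 16; answer 16
Part 3: W2 = 16; m = -24; cross terms: (14*-4 - 25*-24)=544, (25*9 - -19*-4)=149, (-19*-2 - -37*9)=371, (-37*-24 - 14*-2)=916; twice the area = |1980| = 1980; area = 990; answer 990

990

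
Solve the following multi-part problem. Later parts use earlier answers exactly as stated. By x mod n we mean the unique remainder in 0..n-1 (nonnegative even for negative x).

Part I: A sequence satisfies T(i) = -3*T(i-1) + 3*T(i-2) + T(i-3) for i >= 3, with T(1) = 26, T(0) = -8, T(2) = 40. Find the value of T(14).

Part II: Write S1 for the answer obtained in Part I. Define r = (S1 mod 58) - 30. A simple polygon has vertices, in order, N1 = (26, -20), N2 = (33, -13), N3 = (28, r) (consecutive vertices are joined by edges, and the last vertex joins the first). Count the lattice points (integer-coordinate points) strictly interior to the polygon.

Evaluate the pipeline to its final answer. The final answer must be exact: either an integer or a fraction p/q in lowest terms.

38

Part I: T(3) = -3*(40) + 3*(26) + 1*(-8) = -50; iterating: T(3)=-50, T(4)=296, T(5)=-998, T(6)=3832, T(7)=-14194, T(8)=53080, T(9)=-197990, T(10)=739016, T(11)=-2757938, T(12)=10292872, T(13)=-38413414, T(14)=143360920; answer 143360920
Part II: S1 = 143360920; r = -30; cross terms: (26*-13 - 33*-20)=322, (33*-30 - 28*-13)=-626, (28*-20 - 26*-30)=220; twice the area = |-84| = 84; area = 42; boundary points = 7 + 1 + 2 = 10; strictly interior points = area - boundary/2 + 1 = 38; answer 38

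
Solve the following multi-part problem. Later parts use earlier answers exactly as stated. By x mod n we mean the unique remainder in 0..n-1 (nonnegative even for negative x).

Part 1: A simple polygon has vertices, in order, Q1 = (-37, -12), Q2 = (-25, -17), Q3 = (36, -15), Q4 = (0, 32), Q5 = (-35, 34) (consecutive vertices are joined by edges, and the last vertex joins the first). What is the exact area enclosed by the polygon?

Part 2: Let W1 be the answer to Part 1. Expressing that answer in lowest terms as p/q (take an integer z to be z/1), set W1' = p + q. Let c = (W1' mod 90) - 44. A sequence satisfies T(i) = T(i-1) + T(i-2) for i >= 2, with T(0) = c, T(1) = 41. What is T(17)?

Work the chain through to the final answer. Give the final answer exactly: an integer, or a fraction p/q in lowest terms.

45737

Part 1: cross terms: (-37*-17 - -25*-12)=329, (-25*-15 - 36*-17)=987, (36*32 - 0*-15)=1152, (0*34 - -35*32)=1120, (-35*-12 - -37*34)=1678; twice the area = |5266| = 5266; area = 2633; answer 2633
Part 2: W1 = 2633; threaded value p + q = 2634; c = -20; T(2) = 1*(41) + 1*(-20) = 21; iterating: T(2)=21, T(3)=62, T(4)=83, T(5)=145, T(6)=228, T(7)=373, T(8)=601, T(9)=974, T(10)=1575, T(11)=2549, T(12)=4124, T(13)=6673, T(14)=10797, T(15)=17470, T(16)=28267, T(17)=45737; answer 45737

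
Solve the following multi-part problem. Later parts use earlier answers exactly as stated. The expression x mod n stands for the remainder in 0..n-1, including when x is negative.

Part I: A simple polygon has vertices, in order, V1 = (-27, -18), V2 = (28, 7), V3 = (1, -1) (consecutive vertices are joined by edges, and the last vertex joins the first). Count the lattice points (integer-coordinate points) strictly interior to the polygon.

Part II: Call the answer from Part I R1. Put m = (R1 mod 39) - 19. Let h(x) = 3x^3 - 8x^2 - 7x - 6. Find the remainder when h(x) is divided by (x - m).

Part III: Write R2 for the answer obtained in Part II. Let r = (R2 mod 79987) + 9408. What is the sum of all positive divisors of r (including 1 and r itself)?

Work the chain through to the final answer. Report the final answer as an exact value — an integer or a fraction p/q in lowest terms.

Part I: cross terms: (-27*7 - 28*-18)=315, (28*-1 - 1*7)=-35, (1*-18 - -27*-1)=-45; twice the area = |235| = 235; area = 235/2; boundary points = 5 + 1 + 1 = 7; strictly interior points = area - boundary/2 + 1 = 115; answer 115
Part II: R1 = 115; m = 18; remainder = value at the root: 3*(18)^3 - 8*(18)^2 - 7*(18)^1 - 6 = (17496) + (-2592) + (-126) + (-6) = 14772; answer 14772
Part III: R2 = 14772; r = 24180; 24180 = 2^2 * 3 * 5 * 13 * 31; sigma = (1 + 2 + 4) * (1 + 3) * (1 + 5) * (1 + 13) * (1 + 31) = 7 * 4 * 6 * 14 * 32 = 75264; answer 75264

75264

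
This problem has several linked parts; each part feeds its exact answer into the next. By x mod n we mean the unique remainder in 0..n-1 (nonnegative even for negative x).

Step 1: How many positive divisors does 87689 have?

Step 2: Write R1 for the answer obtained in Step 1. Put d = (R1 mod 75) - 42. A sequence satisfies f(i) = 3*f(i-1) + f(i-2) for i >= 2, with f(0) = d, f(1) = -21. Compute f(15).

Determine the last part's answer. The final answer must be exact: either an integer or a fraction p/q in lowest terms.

-547231284

Step 1: 87689 = 7 * 12527; number of divisors = (1+1) * (1+1) = 4; answer 4
Step 2: R1 = 4; d = -38; f(2) = 3*(-21) + 1*(-38) = -101; iterating: f(2)=-101, f(3)=-324, f(4)=-1073, f(5)=-3543, f(6)=-11702, f(7)=-38649, f(8)=-127649, f(9)=-421596, f(10)=-1392437, f(11)=-4598907, f(12)=-15189158, f(13)=-50166381, f(14)=-165688301, f(15)=-547231284; answer -547231284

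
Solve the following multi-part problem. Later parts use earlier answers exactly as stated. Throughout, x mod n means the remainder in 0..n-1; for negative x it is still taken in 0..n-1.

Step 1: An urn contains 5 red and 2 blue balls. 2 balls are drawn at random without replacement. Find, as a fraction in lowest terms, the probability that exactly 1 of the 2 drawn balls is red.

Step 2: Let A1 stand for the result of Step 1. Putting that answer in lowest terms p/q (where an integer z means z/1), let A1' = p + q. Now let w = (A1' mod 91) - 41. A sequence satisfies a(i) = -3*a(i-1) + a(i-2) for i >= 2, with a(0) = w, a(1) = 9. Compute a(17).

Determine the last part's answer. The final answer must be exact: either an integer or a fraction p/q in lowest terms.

Step 1: total draws C(7,2) = 21; favorable C(5,1)*C(2,1) = 10; P = 10/21; answer 10/21
Step 2: A1 = 10/21; threaded value p + q = 31; w = -10; a(2) = -3*(9) + 1*(-10) = -37; iterating: a(2)=-37, a(3)=120, a(4)=-397, a(5)=1311, a(6)=-4330, a(7)=14301, a(8)=-47233, a(9)=156000, a(10)=-515233, a(11)=1701699, a(12)=-5620330, a(13)=18562689, a(14)=-61308397, a(15)=202487880, a(16)=-668772037, a(17)=2208803991; answer 2208803991

2208803991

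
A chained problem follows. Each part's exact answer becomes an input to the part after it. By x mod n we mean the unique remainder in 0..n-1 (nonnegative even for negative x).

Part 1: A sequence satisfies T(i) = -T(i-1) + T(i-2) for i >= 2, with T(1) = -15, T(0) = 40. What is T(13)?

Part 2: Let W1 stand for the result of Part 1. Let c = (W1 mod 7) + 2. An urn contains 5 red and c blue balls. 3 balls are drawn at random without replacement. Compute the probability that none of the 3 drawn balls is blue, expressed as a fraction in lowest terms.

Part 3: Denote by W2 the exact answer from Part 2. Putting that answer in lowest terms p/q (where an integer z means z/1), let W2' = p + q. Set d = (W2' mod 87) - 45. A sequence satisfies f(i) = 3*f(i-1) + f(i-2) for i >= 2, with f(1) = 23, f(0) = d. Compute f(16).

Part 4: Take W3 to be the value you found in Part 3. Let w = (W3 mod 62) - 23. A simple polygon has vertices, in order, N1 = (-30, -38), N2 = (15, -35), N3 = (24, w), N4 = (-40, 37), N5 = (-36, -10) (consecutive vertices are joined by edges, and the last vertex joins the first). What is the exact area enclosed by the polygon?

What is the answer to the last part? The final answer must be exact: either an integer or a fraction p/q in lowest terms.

2799

Part 1: T(2) = -1*(-15) + 1*(40) = 55; iterating: T(2)=55, T(3)=-70, T(4)=125, T(5)=-195, T(6)=320, T(7)=-515, T(8)=835, T(9)=-1350, T(10)=2185, T(11)=-3535, T(12)=5720, T(13)=-9255; answer -9255
Part 2: W1 = -9255; c = 8; total draws C(13,3) = 286; favorable C(5,3) = 10; P = 5/143; answer 5/143
Part 3: W2 = 5/143; threaded value p + q = 148; d = 16; f(2) = 3*(23) + 1*(16) = 85; iterating: f(2)=85, f(3)=278, f(4)=919, f(5)=3035, f(6)=10024, f(7)=33107, f(8)=109345, f(9)=361142, f(10)=1192771, f(11)=3939455, f(12)=13011136, f(13)=42972863, f(14)=141929725, f(15)=468762038, f(16)=1548215839; answer 1548215839
Part 4: W3 = 1548215839; w = -10; cross terms: (-30*-35 - 15*-38)=1620, (15*-10 - 24*-35)=690, (24*37 - -40*-10)=488, (-40*-10 - -36*37)=1732, (-36*-38 - -30*-10)=1068; twice the area = |5598| = 5598; area = 2799; answer 2799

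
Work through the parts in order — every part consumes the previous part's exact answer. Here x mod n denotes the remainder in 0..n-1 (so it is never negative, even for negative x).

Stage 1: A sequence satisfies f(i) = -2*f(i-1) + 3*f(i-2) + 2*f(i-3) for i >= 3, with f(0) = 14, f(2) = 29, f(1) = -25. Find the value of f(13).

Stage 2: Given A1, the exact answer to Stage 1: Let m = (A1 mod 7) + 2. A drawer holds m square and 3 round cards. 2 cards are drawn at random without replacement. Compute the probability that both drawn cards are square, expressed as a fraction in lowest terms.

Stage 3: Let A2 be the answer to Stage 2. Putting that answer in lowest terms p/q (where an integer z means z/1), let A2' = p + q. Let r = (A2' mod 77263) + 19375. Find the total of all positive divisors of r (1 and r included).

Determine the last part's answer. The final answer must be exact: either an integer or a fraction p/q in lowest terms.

44928

Stage 1: f(3) = -2*(29) + 3*(-25) + 2*(14) = -105; iterating: f(3)=-105, f(4)=247, f(5)=-751, f(6)=2033, f(7)=-5825, f(8)=16247, f(9)=-45903, f(10)=128897, f(11)=-363009, f(12)=1020903, f(13)=-2873039; answer -2873039
Stage 2: A1 = -2873039; m = 8; total draws C(11,2) = 55; favorable C(8,2) = 28; P = 28/55; answer 28/55
Stage 3: A2 = 28/55; threaded value p + q = 83; r = 19458; 19458 = 2 * 3^2 * 23 * 47; sigma = (1 + 2) * (1 + 3 + 9) * (1 + 23) * (1 + 47) = 3 * 13 * 24 * 48 = 44928; answer 44928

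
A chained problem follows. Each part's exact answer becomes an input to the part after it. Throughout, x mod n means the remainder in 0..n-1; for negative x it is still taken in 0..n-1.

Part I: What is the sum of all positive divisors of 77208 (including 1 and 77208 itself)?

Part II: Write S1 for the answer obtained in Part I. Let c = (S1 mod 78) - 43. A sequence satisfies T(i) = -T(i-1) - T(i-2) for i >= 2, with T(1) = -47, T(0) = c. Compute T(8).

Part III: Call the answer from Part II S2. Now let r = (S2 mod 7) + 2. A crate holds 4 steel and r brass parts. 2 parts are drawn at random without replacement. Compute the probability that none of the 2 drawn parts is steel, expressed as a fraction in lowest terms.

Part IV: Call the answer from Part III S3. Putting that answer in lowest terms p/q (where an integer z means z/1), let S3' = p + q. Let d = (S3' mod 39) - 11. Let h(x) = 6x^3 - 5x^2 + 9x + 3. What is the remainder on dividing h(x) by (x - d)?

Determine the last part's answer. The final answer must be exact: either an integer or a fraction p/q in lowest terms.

-2363

Part I: 77208 = 2^3 * 3 * 3217; sigma = (1 + 2 + 4 + 8) * (1 + 3) * (1 + 3217) = 15 * 4 * 3218 = 193080; answer 193080
Part II: S1 = 193080; c = -13; T(2) = -1*(-47) - 1*(-13) = 60; iterating: T(2)=60, T(3)=-13, T(4)=-47, T(5)=60, T(6)=-13, T(7)=-47, T(8)=60; answer 60
Part III: S2 = 60; r = 6; total draws C(10,2) = 45; favorable C(6,2) = 15; P = 1/3; answer 1/3
Part IV: S3 = 1/3; threaded value p + q = 4; d = -7; remainder = value at the root: 6*(-7)^3 - 5*(-7)^2 + 9*(-7)^1 + 3 = (-2058) + (-245) + (-63) + (3) = -2363; answer -2363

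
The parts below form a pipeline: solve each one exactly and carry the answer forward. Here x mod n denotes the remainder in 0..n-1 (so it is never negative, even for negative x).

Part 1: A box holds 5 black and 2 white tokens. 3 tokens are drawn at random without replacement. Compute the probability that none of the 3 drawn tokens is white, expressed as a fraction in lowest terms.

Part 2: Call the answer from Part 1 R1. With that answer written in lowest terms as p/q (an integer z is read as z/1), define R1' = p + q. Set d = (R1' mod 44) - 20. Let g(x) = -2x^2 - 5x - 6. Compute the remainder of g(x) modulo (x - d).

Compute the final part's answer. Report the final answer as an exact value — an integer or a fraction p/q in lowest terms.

Part 1: total draws C(7,3) = 35; favorable C(5,3) = 10; P = 2/7; answer 2/7
Part 2: R1 = 2/7; threaded value p + q = 9; d = -11; remainder = value at the root: -2*(-11)^2 - 5*(-11)^1 - 6 = (-242) + (55) + (-6) = -193; answer -193

-193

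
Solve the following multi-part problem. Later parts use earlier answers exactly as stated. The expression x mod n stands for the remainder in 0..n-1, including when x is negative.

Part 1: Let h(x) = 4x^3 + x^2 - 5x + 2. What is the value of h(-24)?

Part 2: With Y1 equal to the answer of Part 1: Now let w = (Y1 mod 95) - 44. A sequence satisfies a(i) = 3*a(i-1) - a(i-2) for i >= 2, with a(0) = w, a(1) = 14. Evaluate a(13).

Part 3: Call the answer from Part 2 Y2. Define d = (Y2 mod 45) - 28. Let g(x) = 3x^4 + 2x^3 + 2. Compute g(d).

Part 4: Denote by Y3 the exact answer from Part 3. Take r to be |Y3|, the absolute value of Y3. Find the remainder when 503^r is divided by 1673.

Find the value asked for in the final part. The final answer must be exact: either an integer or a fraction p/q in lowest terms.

307

Part 1: 4*(-24)^3 + 1*(-24)^2 - 5*(-24)^1 + 2 = (-55296) + (576) + (120) + (2) = -54598; answer -54598
Part 2: Y1 = -54598; w = -17; a(2) = 3*(14) - 1*(-17) = 59; iterating: a(2)=59, a(3)=163, a(4)=430, a(5)=1127, a(6)=2951, a(7)=7726, a(8)=20227, a(9)=52955, a(10)=138638, a(11)=362959, a(12)=950239, a(13)=2487758; answer 2487758
Part 3: Y2 = 2487758; d = -5; 3*(-5)^4 + 2*(-5)^3 + 2 = (1875) + (-250) + (2) = 1627; answer 1627
Part 4: Y3 = 1627; r = 1627; squarings mod 1673: 503^1=503, 503^2=386, 503^4=99, 503^8=1436, 503^16=960, 503^32=1450, 503^64=1212, 503^128=50, 503^256=827, 503^512=1345, 503^1024=512; 503^1627 = 503^1 * 503^2 * 503^8 * 503^16 * 503^64 * 503^512 * 503^1024 = 307 (mod 1673); answer 307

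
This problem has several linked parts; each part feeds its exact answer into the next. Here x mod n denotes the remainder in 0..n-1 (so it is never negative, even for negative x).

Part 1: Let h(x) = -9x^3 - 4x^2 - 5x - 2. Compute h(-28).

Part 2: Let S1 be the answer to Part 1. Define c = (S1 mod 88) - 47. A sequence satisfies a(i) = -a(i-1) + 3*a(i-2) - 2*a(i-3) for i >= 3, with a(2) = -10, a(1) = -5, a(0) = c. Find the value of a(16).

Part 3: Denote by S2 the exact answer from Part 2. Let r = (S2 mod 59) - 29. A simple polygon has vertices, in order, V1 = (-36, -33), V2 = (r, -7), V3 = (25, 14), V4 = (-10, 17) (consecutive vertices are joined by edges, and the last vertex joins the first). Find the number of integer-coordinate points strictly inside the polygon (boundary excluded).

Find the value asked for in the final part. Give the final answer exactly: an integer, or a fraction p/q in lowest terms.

1199

Part 1: -9*(-28)^3 - 4*(-28)^2 - 5*(-28)^1 - 2 = (197568) + (-3136) + (140) + (-2) = 194570; answer 194570
Part 2: S1 = 194570; c = -45; a(3) = -1*(-10) + 3*(-5) - 2*(-45) = 85; iterating: a(3)=85, a(4)=-105, a(5)=380, a(6)=-865, a(7)=2215, a(8)=-5570, a(9)=13945, a(10)=-35085, a(11)=88060, a(12)=-221205, a(13)=555555, a(14)=-1395290, a(15)=3504365, a(16)=-8801345; answer -8801345
Part 3: S2 = -8801345; r = 10; cross terms: (-36*-7 - 10*-33)=582, (10*14 - 25*-7)=315, (25*17 - -10*14)=565, (-10*-33 - -36*17)=942; twice the area = |2404| = 2404; area = 1202; boundary points = 2 + 3 + 1 + 2 = 8; strictly interior points = area - boundary/2 + 1 = 1199; answer 1199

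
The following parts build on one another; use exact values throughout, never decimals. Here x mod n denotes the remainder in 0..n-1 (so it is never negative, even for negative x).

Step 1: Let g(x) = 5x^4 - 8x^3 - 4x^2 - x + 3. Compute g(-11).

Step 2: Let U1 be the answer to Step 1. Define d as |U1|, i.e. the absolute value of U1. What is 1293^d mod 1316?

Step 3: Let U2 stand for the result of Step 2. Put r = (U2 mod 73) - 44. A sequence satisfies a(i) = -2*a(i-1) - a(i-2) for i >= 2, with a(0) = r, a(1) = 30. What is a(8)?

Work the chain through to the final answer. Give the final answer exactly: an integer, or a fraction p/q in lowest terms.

-149

Step 1: 5*(-11)^4 - 8*(-11)^3 - 4*(-11)^2 - 1*(-11)^1 + 3 = (73205) + (10648) + (-484) + (11) + (3) = 83383; answer 83383
Step 2: U1 = 83383; d = 83383; squarings mod 1316: 1293^1=1293, 1293^2=529, 1293^4=849, 1293^8=949, 1293^16=457, 1293^32=921, 1293^64=737, 1293^128=977, 1293^256=429, 1293^512=1117, 1293^1024=121, 1293^2048=165, 1293^4096=905, 1293^8192=473, 1293^16384=9, 1293^32768=81, 1293^65536=1297; 1293^83383 = 1293^1 * 1293^2 * 1293^4 * 1293^16 * 1293^32 * 1293^128 * 1293^256 * 1293^1024 * 1293^16384 * 1293^65536 = 761 (mod 1316); answer 761
Step 3: U2 = 761; r = -13; a(2) = -2*(30) - 1*(-13) = -47; iterating: a(2)=-47, a(3)=64, a(4)=-81, a(5)=98, a(6)=-115, a(7)=132, a(8)=-149; answer -149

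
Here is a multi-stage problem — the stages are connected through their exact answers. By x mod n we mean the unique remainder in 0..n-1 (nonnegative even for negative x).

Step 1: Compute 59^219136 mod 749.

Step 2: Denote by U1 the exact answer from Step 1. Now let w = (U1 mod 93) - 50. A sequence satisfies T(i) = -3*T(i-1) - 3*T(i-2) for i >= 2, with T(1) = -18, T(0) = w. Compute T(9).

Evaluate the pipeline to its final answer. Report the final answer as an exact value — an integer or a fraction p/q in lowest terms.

Step 1: squarings mod 749: 59^1=59, 59^2=485, 59^4=39, 59^8=23, 59^16=529, 59^32=464, 59^64=333, 59^128=37, 59^256=620, 59^512=163, 59^1024=354, 59^2048=233, 59^4096=361, 59^8192=744, 59^16384=25, 59^32768=625, 59^65536=396, 59^131072=275; 59^219136 = 59^2048 * 59^4096 * 59^16384 * 59^65536 * 59^131072 = 340 (mod 749); answer 340
Step 2: U1 = 340; w = 11; T(2) = -3*(-18) - 3*(11) = 21; iterating: T(2)=21, T(3)=-9, T(4)=-36, T(5)=135, T(6)=-297, T(7)=486, T(8)=-567, T(9)=243; answer 243

243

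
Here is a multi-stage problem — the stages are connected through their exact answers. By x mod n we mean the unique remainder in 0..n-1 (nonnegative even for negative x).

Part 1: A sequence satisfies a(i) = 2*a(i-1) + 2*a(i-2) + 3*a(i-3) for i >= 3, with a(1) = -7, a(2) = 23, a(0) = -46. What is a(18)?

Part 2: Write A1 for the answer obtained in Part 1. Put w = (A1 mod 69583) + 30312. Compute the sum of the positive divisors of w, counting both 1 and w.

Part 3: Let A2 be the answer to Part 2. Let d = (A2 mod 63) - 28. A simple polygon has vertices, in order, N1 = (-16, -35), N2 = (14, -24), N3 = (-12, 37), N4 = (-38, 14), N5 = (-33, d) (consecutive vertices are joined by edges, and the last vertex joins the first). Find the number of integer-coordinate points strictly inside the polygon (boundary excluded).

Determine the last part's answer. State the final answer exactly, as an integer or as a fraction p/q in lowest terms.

2286

Part 1: a(3) = 2*(23) + 2*(-7) + 3*(-46) = -106; iterating: a(3)=-106, a(4)=-187, a(5)=-517, a(6)=-1726, a(7)=-5047, a(8)=-15097, a(9)=-45466, a(10)=-136267, a(11)=-408757, a(12)=-1226446, a(13)=-3679207, a(14)=-11037577, a(15)=-33112906, a(16)=-99338587, a(17)=-298015717, a(18)=-894047326; answer -894047326
Part 2: A1 = -894047326; w = 54953; 54953 = 179 * 307; sigma = (1 + 179) * (1 + 307) = 180 * 308 = 55440; answer 55440
Part 3: A2 = 55440; d = -28; cross terms: (-16*-24 - 14*-35)=874, (14*37 - -12*-24)=230, (-12*14 - -38*37)=1238, (-38*-28 - -33*14)=1526, (-33*-35 - -16*-28)=707; twice the area = |4575| = 4575; area = 4575/2; boundary points = 1 + 1 + 1 + 1 + 1 = 5; strictly interior points = area - boundary/2 + 1 = 2286; answer 2286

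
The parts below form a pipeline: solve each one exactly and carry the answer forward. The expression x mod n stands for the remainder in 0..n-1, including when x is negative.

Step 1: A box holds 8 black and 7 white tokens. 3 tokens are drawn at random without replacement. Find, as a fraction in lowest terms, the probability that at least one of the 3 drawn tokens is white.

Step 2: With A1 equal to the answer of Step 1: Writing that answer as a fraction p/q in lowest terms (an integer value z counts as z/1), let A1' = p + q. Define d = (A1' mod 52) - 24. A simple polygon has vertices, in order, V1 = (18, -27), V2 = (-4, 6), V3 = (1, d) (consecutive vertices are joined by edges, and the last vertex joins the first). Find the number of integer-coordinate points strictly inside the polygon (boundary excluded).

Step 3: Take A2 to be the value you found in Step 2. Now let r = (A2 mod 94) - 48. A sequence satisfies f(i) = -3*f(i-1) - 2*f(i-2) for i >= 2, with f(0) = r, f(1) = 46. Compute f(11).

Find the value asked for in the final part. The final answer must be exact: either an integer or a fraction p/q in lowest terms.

Step 1: total draws C(15,3) = 455; complement C(8,3) = 56; favorable 455 - 56 = 399; P = 57/65; answer 57/65
Step 2: A1 = 57/65; threaded value p + q = 122; d = -6; cross terms: (18*6 - -4*-27)=0, (-4*-6 - 1*6)=18, (1*-27 - 18*-6)=81; twice the area = |99| = 99; area = 99/2; boundary points = 11 + 1 + 1 = 13; strictly interior points = area - boundary/2 + 1 = 44; answer 44
Step 3: A2 = 44; r = -4; f(2) = -3*(46) - 2*(-4) = -130; iterating: f(2)=-130, f(3)=298, f(4)=-634, f(5)=1306, f(6)=-2650, f(7)=5338, f(8)=-10714, f(9)=21466, f(10)=-42970, f(11)=85978; answer 85978

85978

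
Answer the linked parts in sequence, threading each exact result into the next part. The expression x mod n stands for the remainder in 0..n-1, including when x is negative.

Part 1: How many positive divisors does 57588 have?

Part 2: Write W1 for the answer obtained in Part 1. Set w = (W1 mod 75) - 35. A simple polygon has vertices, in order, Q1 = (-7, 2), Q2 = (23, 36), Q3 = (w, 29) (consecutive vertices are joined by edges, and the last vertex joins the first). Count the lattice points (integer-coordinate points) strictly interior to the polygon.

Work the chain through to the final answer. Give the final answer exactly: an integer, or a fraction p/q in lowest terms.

Part 1: 57588 = 2^2 * 3 * 4799; number of divisors = (2+1) * (1+1) * (1+1) = 12; answer 12
Part 2: W1 = 12; w = -23; cross terms: (-7*36 - 23*2)=-298, (23*29 - -23*36)=1495, (-23*2 - -7*29)=157; twice the area = |1354| = 1354; area = 677; boundary points = 2 + 1 + 1 = 4; strictly interior points = area - boundary/2 + 1 = 676; answer 676

676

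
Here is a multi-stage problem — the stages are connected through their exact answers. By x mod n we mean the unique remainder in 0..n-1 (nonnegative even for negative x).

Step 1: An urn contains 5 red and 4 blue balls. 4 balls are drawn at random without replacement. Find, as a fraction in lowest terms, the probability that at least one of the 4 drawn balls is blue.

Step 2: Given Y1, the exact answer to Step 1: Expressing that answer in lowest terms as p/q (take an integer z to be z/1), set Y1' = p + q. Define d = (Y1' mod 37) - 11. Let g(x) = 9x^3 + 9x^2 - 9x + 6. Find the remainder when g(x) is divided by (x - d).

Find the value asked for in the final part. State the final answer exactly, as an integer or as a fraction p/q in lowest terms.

Step 1: total draws C(9,4) = 126; complement C(5,4) = 5; favorable 126 - 5 = 121; P = 121/126; answer 121/126
Step 2: Y1 = 121/126; threaded value p + q = 247; d = 14; remainder = value at the root: 9*(14)^3 + 9*(14)^2 - 9*(14)^1 + 6 = (24696) + (1764) + (-126) + (6) = 26340; answer 26340

26340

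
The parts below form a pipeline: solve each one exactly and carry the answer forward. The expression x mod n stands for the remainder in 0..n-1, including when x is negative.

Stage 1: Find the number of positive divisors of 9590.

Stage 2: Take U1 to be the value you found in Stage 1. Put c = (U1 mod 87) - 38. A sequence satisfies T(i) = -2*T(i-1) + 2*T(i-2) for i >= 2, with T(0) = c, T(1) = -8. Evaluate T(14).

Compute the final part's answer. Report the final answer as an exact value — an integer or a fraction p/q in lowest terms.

-3020032

Stage 1: 9590 = 2 * 5 * 7 * 137; number of divisors = (1+1) * (1+1) * (1+1) * (1+1) = 16; answer 16
Stage 2: U1 = 16; c = -22; T(2) = -2*(-8) + 2*(-22) = -28; iterating: T(2)=-28, T(3)=40, T(4)=-136, T(5)=352, T(6)=-976, T(7)=2656, T(8)=-7264, T(9)=19840, T(10)=-54208, T(11)=148096, T(12)=-404608, T(13)=1105408, T(14)=-3020032; answer -3020032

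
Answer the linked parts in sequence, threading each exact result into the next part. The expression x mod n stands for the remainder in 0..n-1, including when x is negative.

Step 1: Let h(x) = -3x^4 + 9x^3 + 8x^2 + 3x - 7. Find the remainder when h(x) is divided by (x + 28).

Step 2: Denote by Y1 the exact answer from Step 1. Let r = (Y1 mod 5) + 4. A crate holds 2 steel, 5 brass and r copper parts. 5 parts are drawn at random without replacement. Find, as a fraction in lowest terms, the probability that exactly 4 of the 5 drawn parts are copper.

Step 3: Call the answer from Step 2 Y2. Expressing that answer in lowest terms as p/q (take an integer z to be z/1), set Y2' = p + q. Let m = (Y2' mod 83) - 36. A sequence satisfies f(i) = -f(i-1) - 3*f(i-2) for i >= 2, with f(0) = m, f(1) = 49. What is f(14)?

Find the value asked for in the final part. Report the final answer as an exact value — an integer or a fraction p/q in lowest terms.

Step 1: remainder = value at the root: -3*(-28)^4 + 9*(-28)^3 + 8*(-28)^2 + 3*(-28)^1 - 7 = (-1843968) + (-197568) + (6272) + (-84) + (-7) = -2035355; answer -2035355
Step 2: Y1 = -2035355; r = 4; total draws C(11,5) = 462; favorable C(4,4)*C(7,1) = 7; P = 1/66; answer 1/66
Step 3: Y2 = 1/66; threaded value p + q = 67; m = 31; f(2) = -1*(49) - 3*(31) = -142; iterating: f(2)=-142, f(3)=-5, f(4)=431, f(5)=-416, f(6)=-877, f(7)=2125, f(8)=506, f(9)=-6881, f(10)=5363, f(11)=15280, f(12)=-31369, f(13)=-14471, f(14)=108578; answer 108578

108578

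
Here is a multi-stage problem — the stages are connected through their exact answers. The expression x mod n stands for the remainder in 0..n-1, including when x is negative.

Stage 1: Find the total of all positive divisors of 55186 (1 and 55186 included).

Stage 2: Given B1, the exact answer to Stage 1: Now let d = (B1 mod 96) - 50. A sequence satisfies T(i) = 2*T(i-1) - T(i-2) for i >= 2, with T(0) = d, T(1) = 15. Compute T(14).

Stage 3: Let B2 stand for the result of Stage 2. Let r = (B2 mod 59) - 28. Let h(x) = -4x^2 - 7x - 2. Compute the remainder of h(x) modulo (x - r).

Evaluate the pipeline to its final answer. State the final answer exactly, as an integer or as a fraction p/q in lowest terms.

Stage 1: 55186 = 2 * 41 * 673; sigma = (1 + 2) * (1 + 41) * (1 + 673) = 3 * 42 * 674 = 84924; answer 84924
Stage 2: B1 = 84924; d = 10; T(2) = 2*(15) - 1*(10) = 20; iterating: T(2)=20, T(3)=25, T(4)=30, T(5)=35, T(6)=40, T(7)=45, T(8)=50, T(9)=55, T(10)=60, T(11)=65, T(12)=70, T(13)=75, T(14)=80; answer 80
Stage 3: B2 = 80; r = -7; remainder = value at the root: -4*(-7)^2 - 7*(-7)^1 - 2 = (-196) + (49) + (-2) = -149; answer -149

-149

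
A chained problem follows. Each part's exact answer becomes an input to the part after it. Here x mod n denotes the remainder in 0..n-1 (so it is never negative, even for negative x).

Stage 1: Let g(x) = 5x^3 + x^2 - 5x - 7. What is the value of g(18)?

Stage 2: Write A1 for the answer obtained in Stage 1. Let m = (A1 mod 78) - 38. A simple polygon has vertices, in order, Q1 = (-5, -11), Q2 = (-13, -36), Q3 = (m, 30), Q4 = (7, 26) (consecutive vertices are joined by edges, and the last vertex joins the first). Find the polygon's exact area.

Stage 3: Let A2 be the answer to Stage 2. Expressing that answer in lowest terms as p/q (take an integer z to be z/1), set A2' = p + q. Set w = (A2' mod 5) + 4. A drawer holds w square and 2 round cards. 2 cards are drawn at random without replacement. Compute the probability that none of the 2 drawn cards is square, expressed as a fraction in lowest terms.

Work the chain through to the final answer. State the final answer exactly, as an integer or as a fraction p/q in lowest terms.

1/28

Stage 1: 5*(18)^3 + 1*(18)^2 - 5*(18)^1 - 7 = (29160) + (324) + (-90) + (-7) = 29387; answer 29387
Stage 2: A1 = 29387; m = 21; cross terms: (-5*-36 - -13*-11)=37, (-13*30 - 21*-36)=366, (21*26 - 7*30)=336, (7*-11 - -5*26)=53; twice the area = |792| = 792; area = 396; answer 396
Stage 3: A2 = 396; threaded value p + q = 397; w = 6; total draws C(8,2) = 28; favorable C(2,2) = 1; P = 1/28; answer 1/28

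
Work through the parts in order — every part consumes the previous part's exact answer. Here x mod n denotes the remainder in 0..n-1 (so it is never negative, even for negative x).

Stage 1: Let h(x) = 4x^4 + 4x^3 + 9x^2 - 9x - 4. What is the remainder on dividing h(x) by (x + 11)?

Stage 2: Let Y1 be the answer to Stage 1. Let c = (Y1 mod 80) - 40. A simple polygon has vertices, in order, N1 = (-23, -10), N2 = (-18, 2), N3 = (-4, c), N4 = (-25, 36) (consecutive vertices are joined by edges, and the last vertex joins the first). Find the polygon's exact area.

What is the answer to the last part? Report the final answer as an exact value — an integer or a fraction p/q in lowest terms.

Stage 1: remainder = value at the root: 4*(-11)^4 + 4*(-11)^3 + 9*(-11)^2 - 9*(-11)^1 - 4 = (58564) + (-5324) + (1089) + (99) + (-4) = 54424; answer 54424
Stage 2: Y1 = 54424; c = -16; cross terms: (-23*2 - -18*-10)=-226, (-18*-16 - -4*2)=296, (-4*36 - -25*-16)=-544, (-25*-10 - -23*36)=1078; twice the area = |604| = 604; area = 302; answer 302

302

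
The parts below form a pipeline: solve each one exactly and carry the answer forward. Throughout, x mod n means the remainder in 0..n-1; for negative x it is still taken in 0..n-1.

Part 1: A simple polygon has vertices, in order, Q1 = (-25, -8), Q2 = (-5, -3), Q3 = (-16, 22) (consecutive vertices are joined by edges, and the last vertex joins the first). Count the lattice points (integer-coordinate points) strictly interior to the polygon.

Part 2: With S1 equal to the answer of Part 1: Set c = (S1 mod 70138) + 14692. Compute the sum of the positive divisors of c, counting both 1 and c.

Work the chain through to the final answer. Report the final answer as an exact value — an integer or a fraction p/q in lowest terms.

25680

Part 1: cross terms: (-25*-3 - -5*-8)=35, (-5*22 - -16*-3)=-158, (-16*-8 - -25*22)=678; twice the area = |555| = 555; area = 555/2; boundary points = 5 + 1 + 3 = 9; strictly interior points = area - boundary/2 + 1 = 274; answer 274
Part 2: S1 = 274; c = 14966; 14966 = 2 * 7 * 1069; sigma = (1 + 2) * (1 + 7) * (1 + 1069) = 3 * 8 * 1070 = 25680; answer 25680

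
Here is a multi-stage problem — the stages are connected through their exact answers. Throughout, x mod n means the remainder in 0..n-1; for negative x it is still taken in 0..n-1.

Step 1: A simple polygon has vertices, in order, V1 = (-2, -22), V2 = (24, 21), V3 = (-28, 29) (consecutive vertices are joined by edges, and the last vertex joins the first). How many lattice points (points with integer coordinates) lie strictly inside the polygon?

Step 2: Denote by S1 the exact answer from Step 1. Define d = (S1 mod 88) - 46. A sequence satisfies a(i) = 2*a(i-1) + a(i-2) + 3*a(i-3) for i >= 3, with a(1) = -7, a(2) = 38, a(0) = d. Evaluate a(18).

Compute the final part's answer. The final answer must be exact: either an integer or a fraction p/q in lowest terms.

514359803

Step 1: cross terms: (-2*21 - 24*-22)=486, (24*29 - -28*21)=1284, (-28*-22 - -2*29)=674; twice the area = |2444| = 2444; area = 1222; boundary points = 1 + 4 + 1 = 6; strictly interior points = area - boundary/2 + 1 = 1220; answer 1220
Step 2: S1 = 1220; d = 30; a(3) = 2*(38) + 1*(-7) + 3*(30) = 159; iterating: a(3)=159, a(4)=335, a(5)=943, a(6)=2698, a(7)=7344, a(8)=20215, a(9)=55868, a(10)=153983, a(11)=424479, a(12)=1170545, a(13)=3227518, a(14)=8899018, a(15)=24537189, a(16)=67655950, a(17)=186546143, a(18)=514359803; answer 514359803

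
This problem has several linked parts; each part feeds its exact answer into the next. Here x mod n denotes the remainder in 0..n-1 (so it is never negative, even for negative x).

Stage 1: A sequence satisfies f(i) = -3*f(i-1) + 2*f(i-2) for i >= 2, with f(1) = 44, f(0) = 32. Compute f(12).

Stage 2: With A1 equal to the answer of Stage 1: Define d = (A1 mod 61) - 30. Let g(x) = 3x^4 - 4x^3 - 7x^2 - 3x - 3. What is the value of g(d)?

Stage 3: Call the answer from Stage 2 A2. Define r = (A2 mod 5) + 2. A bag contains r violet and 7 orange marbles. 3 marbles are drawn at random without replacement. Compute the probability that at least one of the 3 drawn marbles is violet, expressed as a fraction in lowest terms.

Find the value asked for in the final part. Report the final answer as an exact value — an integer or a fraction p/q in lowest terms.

Stage 1: f(2) = -3*(44) + 2*(32) = -68; iterating: f(2)=-68, f(3)=292, f(4)=-1012, f(5)=3620, f(6)=-12884, f(7)=45892, f(8)=-163444, f(9)=582116, f(10)=-2073236, f(11)=7383940, f(12)=-26298292; answer -26298292
Stage 2: A1 = -26298292; d = -2; 3*(-2)^4 - 4*(-2)^3 - 7*(-2)^2 - 3*(-2)^1 - 3 = (48) + (32) + (-28) + (6) + (-3) = 55; answer 55
Stage 3: A2 = 55; r = 2; total draws C(9,3) = 84; complement C(7,3) = 35; favorable 84 - 35 = 49; P = 7/12; answer 7/12

7/12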